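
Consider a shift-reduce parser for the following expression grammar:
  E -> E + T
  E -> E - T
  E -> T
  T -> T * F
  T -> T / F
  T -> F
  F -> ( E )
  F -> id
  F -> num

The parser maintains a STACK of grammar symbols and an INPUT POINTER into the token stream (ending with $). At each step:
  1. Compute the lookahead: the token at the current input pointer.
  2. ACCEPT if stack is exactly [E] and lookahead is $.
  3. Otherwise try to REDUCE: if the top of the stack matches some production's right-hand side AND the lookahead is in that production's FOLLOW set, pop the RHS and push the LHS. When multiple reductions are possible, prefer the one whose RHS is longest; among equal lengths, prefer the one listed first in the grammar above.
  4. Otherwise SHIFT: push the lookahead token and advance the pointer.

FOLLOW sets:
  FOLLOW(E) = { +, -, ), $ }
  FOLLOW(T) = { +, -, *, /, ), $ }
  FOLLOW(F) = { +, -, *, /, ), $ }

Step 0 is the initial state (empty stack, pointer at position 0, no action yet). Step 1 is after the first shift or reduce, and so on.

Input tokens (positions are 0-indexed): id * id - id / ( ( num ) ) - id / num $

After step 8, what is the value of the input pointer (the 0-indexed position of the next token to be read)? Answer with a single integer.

Step 1: shift id. Stack=[id] ptr=1 lookahead=* remaining=[* id - id / ( ( num ) ) - id / num $]
Step 2: reduce F->id. Stack=[F] ptr=1 lookahead=* remaining=[* id - id / ( ( num ) ) - id / num $]
Step 3: reduce T->F. Stack=[T] ptr=1 lookahead=* remaining=[* id - id / ( ( num ) ) - id / num $]
Step 4: shift *. Stack=[T *] ptr=2 lookahead=id remaining=[id - id / ( ( num ) ) - id / num $]
Step 5: shift id. Stack=[T * id] ptr=3 lookahead=- remaining=[- id / ( ( num ) ) - id / num $]
Step 6: reduce F->id. Stack=[T * F] ptr=3 lookahead=- remaining=[- id / ( ( num ) ) - id / num $]
Step 7: reduce T->T * F. Stack=[T] ptr=3 lookahead=- remaining=[- id / ( ( num ) ) - id / num $]
Step 8: reduce E->T. Stack=[E] ptr=3 lookahead=- remaining=[- id / ( ( num ) ) - id / num $]

Answer: 3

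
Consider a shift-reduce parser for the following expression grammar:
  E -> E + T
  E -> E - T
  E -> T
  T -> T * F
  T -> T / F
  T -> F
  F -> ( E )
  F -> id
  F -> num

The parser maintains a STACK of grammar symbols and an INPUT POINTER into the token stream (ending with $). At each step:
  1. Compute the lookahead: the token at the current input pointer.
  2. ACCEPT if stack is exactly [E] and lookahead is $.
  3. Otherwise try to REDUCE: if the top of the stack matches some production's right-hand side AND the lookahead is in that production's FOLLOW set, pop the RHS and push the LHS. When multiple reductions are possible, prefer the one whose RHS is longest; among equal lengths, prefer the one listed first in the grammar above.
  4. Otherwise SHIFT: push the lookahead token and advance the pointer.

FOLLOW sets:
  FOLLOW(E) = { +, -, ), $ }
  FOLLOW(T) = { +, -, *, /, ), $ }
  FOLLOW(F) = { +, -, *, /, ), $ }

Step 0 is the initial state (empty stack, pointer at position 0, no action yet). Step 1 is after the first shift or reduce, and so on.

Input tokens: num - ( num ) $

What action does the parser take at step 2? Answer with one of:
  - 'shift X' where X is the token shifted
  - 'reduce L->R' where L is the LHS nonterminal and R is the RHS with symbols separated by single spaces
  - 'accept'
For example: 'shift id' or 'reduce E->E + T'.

Answer: reduce F->num

Derivation:
Step 1: shift num. Stack=[num] ptr=1 lookahead=- remaining=[- ( num ) $]
Step 2: reduce F->num. Stack=[F] ptr=1 lookahead=- remaining=[- ( num ) $]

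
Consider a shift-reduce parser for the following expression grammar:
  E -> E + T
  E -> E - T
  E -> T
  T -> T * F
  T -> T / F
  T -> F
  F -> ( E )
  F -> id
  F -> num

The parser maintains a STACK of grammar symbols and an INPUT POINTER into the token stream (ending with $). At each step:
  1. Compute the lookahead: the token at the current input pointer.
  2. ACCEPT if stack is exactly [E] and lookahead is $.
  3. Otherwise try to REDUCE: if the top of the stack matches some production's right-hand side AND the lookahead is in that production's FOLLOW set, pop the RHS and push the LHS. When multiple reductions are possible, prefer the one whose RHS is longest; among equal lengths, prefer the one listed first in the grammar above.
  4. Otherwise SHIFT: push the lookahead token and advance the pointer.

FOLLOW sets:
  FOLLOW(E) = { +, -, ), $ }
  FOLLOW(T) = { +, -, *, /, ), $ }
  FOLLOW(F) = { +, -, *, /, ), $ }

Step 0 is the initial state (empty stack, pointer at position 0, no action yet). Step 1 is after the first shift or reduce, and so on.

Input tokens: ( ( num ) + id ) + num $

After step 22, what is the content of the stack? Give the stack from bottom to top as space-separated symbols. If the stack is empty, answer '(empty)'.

Answer: E + F

Derivation:
Step 1: shift (. Stack=[(] ptr=1 lookahead=( remaining=[( num ) + id ) + num $]
Step 2: shift (. Stack=[( (] ptr=2 lookahead=num remaining=[num ) + id ) + num $]
Step 3: shift num. Stack=[( ( num] ptr=3 lookahead=) remaining=[) + id ) + num $]
Step 4: reduce F->num. Stack=[( ( F] ptr=3 lookahead=) remaining=[) + id ) + num $]
Step 5: reduce T->F. Stack=[( ( T] ptr=3 lookahead=) remaining=[) + id ) + num $]
Step 6: reduce E->T. Stack=[( ( E] ptr=3 lookahead=) remaining=[) + id ) + num $]
Step 7: shift ). Stack=[( ( E )] ptr=4 lookahead=+ remaining=[+ id ) + num $]
Step 8: reduce F->( E ). Stack=[( F] ptr=4 lookahead=+ remaining=[+ id ) + num $]
Step 9: reduce T->F. Stack=[( T] ptr=4 lookahead=+ remaining=[+ id ) + num $]
Step 10: reduce E->T. Stack=[( E] ptr=4 lookahead=+ remaining=[+ id ) + num $]
Step 11: shift +. Stack=[( E +] ptr=5 lookahead=id remaining=[id ) + num $]
Step 12: shift id. Stack=[( E + id] ptr=6 lookahead=) remaining=[) + num $]
Step 13: reduce F->id. Stack=[( E + F] ptr=6 lookahead=) remaining=[) + num $]
Step 14: reduce T->F. Stack=[( E + T] ptr=6 lookahead=) remaining=[) + num $]
Step 15: reduce E->E + T. Stack=[( E] ptr=6 lookahead=) remaining=[) + num $]
Step 16: shift ). Stack=[( E )] ptr=7 lookahead=+ remaining=[+ num $]
Step 17: reduce F->( E ). Stack=[F] ptr=7 lookahead=+ remaining=[+ num $]
Step 18: reduce T->F. Stack=[T] ptr=7 lookahead=+ remaining=[+ num $]
Step 19: reduce E->T. Stack=[E] ptr=7 lookahead=+ remaining=[+ num $]
Step 20: shift +. Stack=[E +] ptr=8 lookahead=num remaining=[num $]
Step 21: shift num. Stack=[E + num] ptr=9 lookahead=$ remaining=[$]
Step 22: reduce F->num. Stack=[E + F] ptr=9 lookahead=$ remaining=[$]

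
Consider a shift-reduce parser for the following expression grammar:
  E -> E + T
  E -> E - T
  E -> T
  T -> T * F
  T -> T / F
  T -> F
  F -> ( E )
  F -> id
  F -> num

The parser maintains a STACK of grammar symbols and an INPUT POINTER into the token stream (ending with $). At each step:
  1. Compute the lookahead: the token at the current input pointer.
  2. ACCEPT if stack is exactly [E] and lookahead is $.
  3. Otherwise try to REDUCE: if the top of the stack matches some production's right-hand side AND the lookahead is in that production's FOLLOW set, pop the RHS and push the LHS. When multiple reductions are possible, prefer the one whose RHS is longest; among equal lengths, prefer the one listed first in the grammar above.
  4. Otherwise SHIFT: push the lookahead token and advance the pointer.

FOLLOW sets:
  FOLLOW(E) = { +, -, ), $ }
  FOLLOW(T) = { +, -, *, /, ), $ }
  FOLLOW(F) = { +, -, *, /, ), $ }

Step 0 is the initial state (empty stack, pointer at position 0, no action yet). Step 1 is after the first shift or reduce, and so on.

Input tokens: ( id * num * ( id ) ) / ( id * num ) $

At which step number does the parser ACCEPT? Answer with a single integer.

Answer: 36

Derivation:
Step 1: shift (. Stack=[(] ptr=1 lookahead=id remaining=[id * num * ( id ) ) / ( id * num ) $]
Step 2: shift id. Stack=[( id] ptr=2 lookahead=* remaining=[* num * ( id ) ) / ( id * num ) $]
Step 3: reduce F->id. Stack=[( F] ptr=2 lookahead=* remaining=[* num * ( id ) ) / ( id * num ) $]
Step 4: reduce T->F. Stack=[( T] ptr=2 lookahead=* remaining=[* num * ( id ) ) / ( id * num ) $]
Step 5: shift *. Stack=[( T *] ptr=3 lookahead=num remaining=[num * ( id ) ) / ( id * num ) $]
Step 6: shift num. Stack=[( T * num] ptr=4 lookahead=* remaining=[* ( id ) ) / ( id * num ) $]
Step 7: reduce F->num. Stack=[( T * F] ptr=4 lookahead=* remaining=[* ( id ) ) / ( id * num ) $]
Step 8: reduce T->T * F. Stack=[( T] ptr=4 lookahead=* remaining=[* ( id ) ) / ( id * num ) $]
Step 9: shift *. Stack=[( T *] ptr=5 lookahead=( remaining=[( id ) ) / ( id * num ) $]
Step 10: shift (. Stack=[( T * (] ptr=6 lookahead=id remaining=[id ) ) / ( id * num ) $]
Step 11: shift id. Stack=[( T * ( id] ptr=7 lookahead=) remaining=[) ) / ( id * num ) $]
Step 12: reduce F->id. Stack=[( T * ( F] ptr=7 lookahead=) remaining=[) ) / ( id * num ) $]
Step 13: reduce T->F. Stack=[( T * ( T] ptr=7 lookahead=) remaining=[) ) / ( id * num ) $]
Step 14: reduce E->T. Stack=[( T * ( E] ptr=7 lookahead=) remaining=[) ) / ( id * num ) $]
Step 15: shift ). Stack=[( T * ( E )] ptr=8 lookahead=) remaining=[) / ( id * num ) $]
Step 16: reduce F->( E ). Stack=[( T * F] ptr=8 lookahead=) remaining=[) / ( id * num ) $]
Step 17: reduce T->T * F. Stack=[( T] ptr=8 lookahead=) remaining=[) / ( id * num ) $]
Step 18: reduce E->T. Stack=[( E] ptr=8 lookahead=) remaining=[) / ( id * num ) $]
Step 19: shift ). Stack=[( E )] ptr=9 lookahead=/ remaining=[/ ( id * num ) $]
Step 20: reduce F->( E ). Stack=[F] ptr=9 lookahead=/ remaining=[/ ( id * num ) $]
Step 21: reduce T->F. Stack=[T] ptr=9 lookahead=/ remaining=[/ ( id * num ) $]
Step 22: shift /. Stack=[T /] ptr=10 lookahead=( remaining=[( id * num ) $]
Step 23: shift (. Stack=[T / (] ptr=11 lookahead=id remaining=[id * num ) $]
Step 24: shift id. Stack=[T / ( id] ptr=12 lookahead=* remaining=[* num ) $]
Step 25: reduce F->id. Stack=[T / ( F] ptr=12 lookahead=* remaining=[* num ) $]
Step 26: reduce T->F. Stack=[T / ( T] ptr=12 lookahead=* remaining=[* num ) $]
Step 27: shift *. Stack=[T / ( T *] ptr=13 lookahead=num remaining=[num ) $]
Step 28: shift num. Stack=[T / ( T * num] ptr=14 lookahead=) remaining=[) $]
Step 29: reduce F->num. Stack=[T / ( T * F] ptr=14 lookahead=) remaining=[) $]
Step 30: reduce T->T * F. Stack=[T / ( T] ptr=14 lookahead=) remaining=[) $]
Step 31: reduce E->T. Stack=[T / ( E] ptr=14 lookahead=) remaining=[) $]
Step 32: shift ). Stack=[T / ( E )] ptr=15 lookahead=$ remaining=[$]
Step 33: reduce F->( E ). Stack=[T / F] ptr=15 lookahead=$ remaining=[$]
Step 34: reduce T->T / F. Stack=[T] ptr=15 lookahead=$ remaining=[$]
Step 35: reduce E->T. Stack=[E] ptr=15 lookahead=$ remaining=[$]
Step 36: accept. Stack=[E] ptr=15 lookahead=$ remaining=[$]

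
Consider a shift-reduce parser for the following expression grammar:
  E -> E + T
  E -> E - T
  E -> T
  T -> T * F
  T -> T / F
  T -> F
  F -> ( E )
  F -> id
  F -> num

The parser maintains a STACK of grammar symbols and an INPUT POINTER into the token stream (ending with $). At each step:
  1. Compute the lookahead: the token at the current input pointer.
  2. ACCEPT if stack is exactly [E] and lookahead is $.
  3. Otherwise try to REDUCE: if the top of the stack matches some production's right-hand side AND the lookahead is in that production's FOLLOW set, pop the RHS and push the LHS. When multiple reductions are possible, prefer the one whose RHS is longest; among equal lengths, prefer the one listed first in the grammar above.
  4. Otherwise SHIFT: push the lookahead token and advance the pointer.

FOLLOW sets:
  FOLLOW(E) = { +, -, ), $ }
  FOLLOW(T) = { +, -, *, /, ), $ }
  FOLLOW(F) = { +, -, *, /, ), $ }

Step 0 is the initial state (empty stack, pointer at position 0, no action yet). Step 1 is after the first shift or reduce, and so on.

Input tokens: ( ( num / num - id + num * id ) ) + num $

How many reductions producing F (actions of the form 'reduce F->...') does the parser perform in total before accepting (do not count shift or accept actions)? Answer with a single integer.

Answer: 8

Derivation:
Step 1: shift (. Stack=[(] ptr=1 lookahead=( remaining=[( num / num - id + num * id ) ) + num $]
Step 2: shift (. Stack=[( (] ptr=2 lookahead=num remaining=[num / num - id + num * id ) ) + num $]
Step 3: shift num. Stack=[( ( num] ptr=3 lookahead=/ remaining=[/ num - id + num * id ) ) + num $]
Step 4: reduce F->num. Stack=[( ( F] ptr=3 lookahead=/ remaining=[/ num - id + num * id ) ) + num $]
Step 5: reduce T->F. Stack=[( ( T] ptr=3 lookahead=/ remaining=[/ num - id + num * id ) ) + num $]
Step 6: shift /. Stack=[( ( T /] ptr=4 lookahead=num remaining=[num - id + num * id ) ) + num $]
Step 7: shift num. Stack=[( ( T / num] ptr=5 lookahead=- remaining=[- id + num * id ) ) + num $]
Step 8: reduce F->num. Stack=[( ( T / F] ptr=5 lookahead=- remaining=[- id + num * id ) ) + num $]
Step 9: reduce T->T / F. Stack=[( ( T] ptr=5 lookahead=- remaining=[- id + num * id ) ) + num $]
Step 10: reduce E->T. Stack=[( ( E] ptr=5 lookahead=- remaining=[- id + num * id ) ) + num $]
Step 11: shift -. Stack=[( ( E -] ptr=6 lookahead=id remaining=[id + num * id ) ) + num $]
Step 12: shift id. Stack=[( ( E - id] ptr=7 lookahead=+ remaining=[+ num * id ) ) + num $]
Step 13: reduce F->id. Stack=[( ( E - F] ptr=7 lookahead=+ remaining=[+ num * id ) ) + num $]
Step 14: reduce T->F. Stack=[( ( E - T] ptr=7 lookahead=+ remaining=[+ num * id ) ) + num $]
Step 15: reduce E->E - T. Stack=[( ( E] ptr=7 lookahead=+ remaining=[+ num * id ) ) + num $]
Step 16: shift +. Stack=[( ( E +] ptr=8 lookahead=num remaining=[num * id ) ) + num $]
Step 17: shift num. Stack=[( ( E + num] ptr=9 lookahead=* remaining=[* id ) ) + num $]
Step 18: reduce F->num. Stack=[( ( E + F] ptr=9 lookahead=* remaining=[* id ) ) + num $]
Step 19: reduce T->F. Stack=[( ( E + T] ptr=9 lookahead=* remaining=[* id ) ) + num $]
Step 20: shift *. Stack=[( ( E + T *] ptr=10 lookahead=id remaining=[id ) ) + num $]
Step 21: shift id. Stack=[( ( E + T * id] ptr=11 lookahead=) remaining=[) ) + num $]
Step 22: reduce F->id. Stack=[( ( E + T * F] ptr=11 lookahead=) remaining=[) ) + num $]
Step 23: reduce T->T * F. Stack=[( ( E + T] ptr=11 lookahead=) remaining=[) ) + num $]
Step 24: reduce E->E + T. Stack=[( ( E] ptr=11 lookahead=) remaining=[) ) + num $]
Step 25: shift ). Stack=[( ( E )] ptr=12 lookahead=) remaining=[) + num $]
Step 26: reduce F->( E ). Stack=[( F] ptr=12 lookahead=) remaining=[) + num $]
Step 27: reduce T->F. Stack=[( T] ptr=12 lookahead=) remaining=[) + num $]
Step 28: reduce E->T. Stack=[( E] ptr=12 lookahead=) remaining=[) + num $]
Step 29: shift ). Stack=[( E )] ptr=13 lookahead=+ remaining=[+ num $]
Step 30: reduce F->( E ). Stack=[F] ptr=13 lookahead=+ remaining=[+ num $]
Step 31: reduce T->F. Stack=[T] ptr=13 lookahead=+ remaining=[+ num $]
Step 32: reduce E->T. Stack=[E] ptr=13 lookahead=+ remaining=[+ num $]
Step 33: shift +. Stack=[E +] ptr=14 lookahead=num remaining=[num $]
Step 34: shift num. Stack=[E + num] ptr=15 lookahead=$ remaining=[$]
Step 35: reduce F->num. Stack=[E + F] ptr=15 lookahead=$ remaining=[$]
Step 36: reduce T->F. Stack=[E + T] ptr=15 lookahead=$ remaining=[$]
Step 37: reduce E->E + T. Stack=[E] ptr=15 lookahead=$ remaining=[$]
Step 38: accept. Stack=[E] ptr=15 lookahead=$ remaining=[$]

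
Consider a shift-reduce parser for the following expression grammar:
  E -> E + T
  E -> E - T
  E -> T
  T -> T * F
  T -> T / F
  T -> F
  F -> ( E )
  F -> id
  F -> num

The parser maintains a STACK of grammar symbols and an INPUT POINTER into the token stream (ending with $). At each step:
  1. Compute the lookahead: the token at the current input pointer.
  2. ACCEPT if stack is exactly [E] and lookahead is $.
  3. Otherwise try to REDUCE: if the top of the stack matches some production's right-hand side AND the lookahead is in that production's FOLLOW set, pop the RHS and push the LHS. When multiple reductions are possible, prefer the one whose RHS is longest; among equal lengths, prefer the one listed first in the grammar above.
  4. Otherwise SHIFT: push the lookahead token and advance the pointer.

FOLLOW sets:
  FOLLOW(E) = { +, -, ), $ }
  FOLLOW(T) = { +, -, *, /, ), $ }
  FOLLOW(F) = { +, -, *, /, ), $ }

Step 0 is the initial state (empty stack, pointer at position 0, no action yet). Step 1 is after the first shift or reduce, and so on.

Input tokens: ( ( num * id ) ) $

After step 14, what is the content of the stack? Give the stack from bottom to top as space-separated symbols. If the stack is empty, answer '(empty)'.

Answer: ( E

Derivation:
Step 1: shift (. Stack=[(] ptr=1 lookahead=( remaining=[( num * id ) ) $]
Step 2: shift (. Stack=[( (] ptr=2 lookahead=num remaining=[num * id ) ) $]
Step 3: shift num. Stack=[( ( num] ptr=3 lookahead=* remaining=[* id ) ) $]
Step 4: reduce F->num. Stack=[( ( F] ptr=3 lookahead=* remaining=[* id ) ) $]
Step 5: reduce T->F. Stack=[( ( T] ptr=3 lookahead=* remaining=[* id ) ) $]
Step 6: shift *. Stack=[( ( T *] ptr=4 lookahead=id remaining=[id ) ) $]
Step 7: shift id. Stack=[( ( T * id] ptr=5 lookahead=) remaining=[) ) $]
Step 8: reduce F->id. Stack=[( ( T * F] ptr=5 lookahead=) remaining=[) ) $]
Step 9: reduce T->T * F. Stack=[( ( T] ptr=5 lookahead=) remaining=[) ) $]
Step 10: reduce E->T. Stack=[( ( E] ptr=5 lookahead=) remaining=[) ) $]
Step 11: shift ). Stack=[( ( E )] ptr=6 lookahead=) remaining=[) $]
Step 12: reduce F->( E ). Stack=[( F] ptr=6 lookahead=) remaining=[) $]
Step 13: reduce T->F. Stack=[( T] ptr=6 lookahead=) remaining=[) $]
Step 14: reduce E->T. Stack=[( E] ptr=6 lookahead=) remaining=[) $]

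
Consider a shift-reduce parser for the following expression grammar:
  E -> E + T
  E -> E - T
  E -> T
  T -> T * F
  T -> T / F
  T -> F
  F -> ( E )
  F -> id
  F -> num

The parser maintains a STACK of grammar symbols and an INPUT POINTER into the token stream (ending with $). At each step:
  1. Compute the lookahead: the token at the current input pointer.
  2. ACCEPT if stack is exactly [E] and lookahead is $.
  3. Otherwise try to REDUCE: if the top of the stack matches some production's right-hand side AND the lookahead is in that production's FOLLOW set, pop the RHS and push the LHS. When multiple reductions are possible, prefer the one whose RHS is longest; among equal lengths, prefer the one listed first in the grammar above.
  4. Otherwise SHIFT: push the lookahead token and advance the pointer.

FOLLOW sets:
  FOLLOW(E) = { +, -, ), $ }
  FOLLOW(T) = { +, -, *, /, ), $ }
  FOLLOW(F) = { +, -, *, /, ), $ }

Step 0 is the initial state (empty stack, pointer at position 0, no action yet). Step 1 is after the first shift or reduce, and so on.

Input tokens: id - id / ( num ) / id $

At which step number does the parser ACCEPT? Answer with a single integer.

Step 1: shift id. Stack=[id] ptr=1 lookahead=- remaining=[- id / ( num ) / id $]
Step 2: reduce F->id. Stack=[F] ptr=1 lookahead=- remaining=[- id / ( num ) / id $]
Step 3: reduce T->F. Stack=[T] ptr=1 lookahead=- remaining=[- id / ( num ) / id $]
Step 4: reduce E->T. Stack=[E] ptr=1 lookahead=- remaining=[- id / ( num ) / id $]
Step 5: shift -. Stack=[E -] ptr=2 lookahead=id remaining=[id / ( num ) / id $]
Step 6: shift id. Stack=[E - id] ptr=3 lookahead=/ remaining=[/ ( num ) / id $]
Step 7: reduce F->id. Stack=[E - F] ptr=3 lookahead=/ remaining=[/ ( num ) / id $]
Step 8: reduce T->F. Stack=[E - T] ptr=3 lookahead=/ remaining=[/ ( num ) / id $]
Step 9: shift /. Stack=[E - T /] ptr=4 lookahead=( remaining=[( num ) / id $]
Step 10: shift (. Stack=[E - T / (] ptr=5 lookahead=num remaining=[num ) / id $]
Step 11: shift num. Stack=[E - T / ( num] ptr=6 lookahead=) remaining=[) / id $]
Step 12: reduce F->num. Stack=[E - T / ( F] ptr=6 lookahead=) remaining=[) / id $]
Step 13: reduce T->F. Stack=[E - T / ( T] ptr=6 lookahead=) remaining=[) / id $]
Step 14: reduce E->T. Stack=[E - T / ( E] ptr=6 lookahead=) remaining=[) / id $]
Step 15: shift ). Stack=[E - T / ( E )] ptr=7 lookahead=/ remaining=[/ id $]
Step 16: reduce F->( E ). Stack=[E - T / F] ptr=7 lookahead=/ remaining=[/ id $]
Step 17: reduce T->T / F. Stack=[E - T] ptr=7 lookahead=/ remaining=[/ id $]
Step 18: shift /. Stack=[E - T /] ptr=8 lookahead=id remaining=[id $]
Step 19: shift id. Stack=[E - T / id] ptr=9 lookahead=$ remaining=[$]
Step 20: reduce F->id. Stack=[E - T / F] ptr=9 lookahead=$ remaining=[$]
Step 21: reduce T->T / F. Stack=[E - T] ptr=9 lookahead=$ remaining=[$]
Step 22: reduce E->E - T. Stack=[E] ptr=9 lookahead=$ remaining=[$]
Step 23: accept. Stack=[E] ptr=9 lookahead=$ remaining=[$]

Answer: 23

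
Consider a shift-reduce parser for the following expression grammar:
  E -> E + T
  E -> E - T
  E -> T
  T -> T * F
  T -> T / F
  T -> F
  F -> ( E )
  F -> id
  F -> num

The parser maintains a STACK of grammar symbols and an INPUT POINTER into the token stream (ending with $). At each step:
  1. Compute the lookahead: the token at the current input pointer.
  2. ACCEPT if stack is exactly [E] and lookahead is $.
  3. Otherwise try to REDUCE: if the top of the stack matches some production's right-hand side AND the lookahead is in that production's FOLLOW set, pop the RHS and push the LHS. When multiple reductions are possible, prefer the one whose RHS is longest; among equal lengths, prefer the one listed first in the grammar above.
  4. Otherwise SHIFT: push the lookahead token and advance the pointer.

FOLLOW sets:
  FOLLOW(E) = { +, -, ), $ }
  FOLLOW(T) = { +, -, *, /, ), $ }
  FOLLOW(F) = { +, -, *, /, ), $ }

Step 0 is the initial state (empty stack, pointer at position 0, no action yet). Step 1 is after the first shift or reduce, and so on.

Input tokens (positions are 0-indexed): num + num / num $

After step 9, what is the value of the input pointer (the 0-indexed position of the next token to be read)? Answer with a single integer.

Step 1: shift num. Stack=[num] ptr=1 lookahead=+ remaining=[+ num / num $]
Step 2: reduce F->num. Stack=[F] ptr=1 lookahead=+ remaining=[+ num / num $]
Step 3: reduce T->F. Stack=[T] ptr=1 lookahead=+ remaining=[+ num / num $]
Step 4: reduce E->T. Stack=[E] ptr=1 lookahead=+ remaining=[+ num / num $]
Step 5: shift +. Stack=[E +] ptr=2 lookahead=num remaining=[num / num $]
Step 6: shift num. Stack=[E + num] ptr=3 lookahead=/ remaining=[/ num $]
Step 7: reduce F->num. Stack=[E + F] ptr=3 lookahead=/ remaining=[/ num $]
Step 8: reduce T->F. Stack=[E + T] ptr=3 lookahead=/ remaining=[/ num $]
Step 9: shift /. Stack=[E + T /] ptr=4 lookahead=num remaining=[num $]

Answer: 4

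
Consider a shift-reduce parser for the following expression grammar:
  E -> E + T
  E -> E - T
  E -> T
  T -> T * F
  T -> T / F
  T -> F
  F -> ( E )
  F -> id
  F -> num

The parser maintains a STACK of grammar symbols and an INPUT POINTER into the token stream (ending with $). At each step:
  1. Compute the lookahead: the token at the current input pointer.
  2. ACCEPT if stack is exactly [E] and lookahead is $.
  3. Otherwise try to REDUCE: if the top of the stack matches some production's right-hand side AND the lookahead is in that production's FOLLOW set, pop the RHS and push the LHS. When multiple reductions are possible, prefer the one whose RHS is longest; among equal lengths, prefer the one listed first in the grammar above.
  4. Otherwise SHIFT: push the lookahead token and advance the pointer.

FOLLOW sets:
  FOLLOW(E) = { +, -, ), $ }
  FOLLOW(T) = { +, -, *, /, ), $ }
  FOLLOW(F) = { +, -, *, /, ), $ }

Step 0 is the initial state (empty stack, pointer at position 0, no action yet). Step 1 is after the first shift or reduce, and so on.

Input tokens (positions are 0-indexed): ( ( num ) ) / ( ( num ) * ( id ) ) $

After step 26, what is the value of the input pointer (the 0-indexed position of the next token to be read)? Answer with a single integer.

Answer: 13

Derivation:
Step 1: shift (. Stack=[(] ptr=1 lookahead=( remaining=[( num ) ) / ( ( num ) * ( id ) ) $]
Step 2: shift (. Stack=[( (] ptr=2 lookahead=num remaining=[num ) ) / ( ( num ) * ( id ) ) $]
Step 3: shift num. Stack=[( ( num] ptr=3 lookahead=) remaining=[) ) / ( ( num ) * ( id ) ) $]
Step 4: reduce F->num. Stack=[( ( F] ptr=3 lookahead=) remaining=[) ) / ( ( num ) * ( id ) ) $]
Step 5: reduce T->F. Stack=[( ( T] ptr=3 lookahead=) remaining=[) ) / ( ( num ) * ( id ) ) $]
Step 6: reduce E->T. Stack=[( ( E] ptr=3 lookahead=) remaining=[) ) / ( ( num ) * ( id ) ) $]
Step 7: shift ). Stack=[( ( E )] ptr=4 lookahead=) remaining=[) / ( ( num ) * ( id ) ) $]
Step 8: reduce F->( E ). Stack=[( F] ptr=4 lookahead=) remaining=[) / ( ( num ) * ( id ) ) $]
Step 9: reduce T->F. Stack=[( T] ptr=4 lookahead=) remaining=[) / ( ( num ) * ( id ) ) $]
Step 10: reduce E->T. Stack=[( E] ptr=4 lookahead=) remaining=[) / ( ( num ) * ( id ) ) $]
Step 11: shift ). Stack=[( E )] ptr=5 lookahead=/ remaining=[/ ( ( num ) * ( id ) ) $]
Step 12: reduce F->( E ). Stack=[F] ptr=5 lookahead=/ remaining=[/ ( ( num ) * ( id ) ) $]
Step 13: reduce T->F. Stack=[T] ptr=5 lookahead=/ remaining=[/ ( ( num ) * ( id ) ) $]
Step 14: shift /. Stack=[T /] ptr=6 lookahead=( remaining=[( ( num ) * ( id ) ) $]
Step 15: shift (. Stack=[T / (] ptr=7 lookahead=( remaining=[( num ) * ( id ) ) $]
Step 16: shift (. Stack=[T / ( (] ptr=8 lookahead=num remaining=[num ) * ( id ) ) $]
Step 17: shift num. Stack=[T / ( ( num] ptr=9 lookahead=) remaining=[) * ( id ) ) $]
Step 18: reduce F->num. Stack=[T / ( ( F] ptr=9 lookahead=) remaining=[) * ( id ) ) $]
Step 19: reduce T->F. Stack=[T / ( ( T] ptr=9 lookahead=) remaining=[) * ( id ) ) $]
Step 20: reduce E->T. Stack=[T / ( ( E] ptr=9 lookahead=) remaining=[) * ( id ) ) $]
Step 21: shift ). Stack=[T / ( ( E )] ptr=10 lookahead=* remaining=[* ( id ) ) $]
Step 22: reduce F->( E ). Stack=[T / ( F] ptr=10 lookahead=* remaining=[* ( id ) ) $]
Step 23: reduce T->F. Stack=[T / ( T] ptr=10 lookahead=* remaining=[* ( id ) ) $]
Step 24: shift *. Stack=[T / ( T *] ptr=11 lookahead=( remaining=[( id ) ) $]
Step 25: shift (. Stack=[T / ( T * (] ptr=12 lookahead=id remaining=[id ) ) $]
Step 26: shift id. Stack=[T / ( T * ( id] ptr=13 lookahead=) remaining=[) ) $]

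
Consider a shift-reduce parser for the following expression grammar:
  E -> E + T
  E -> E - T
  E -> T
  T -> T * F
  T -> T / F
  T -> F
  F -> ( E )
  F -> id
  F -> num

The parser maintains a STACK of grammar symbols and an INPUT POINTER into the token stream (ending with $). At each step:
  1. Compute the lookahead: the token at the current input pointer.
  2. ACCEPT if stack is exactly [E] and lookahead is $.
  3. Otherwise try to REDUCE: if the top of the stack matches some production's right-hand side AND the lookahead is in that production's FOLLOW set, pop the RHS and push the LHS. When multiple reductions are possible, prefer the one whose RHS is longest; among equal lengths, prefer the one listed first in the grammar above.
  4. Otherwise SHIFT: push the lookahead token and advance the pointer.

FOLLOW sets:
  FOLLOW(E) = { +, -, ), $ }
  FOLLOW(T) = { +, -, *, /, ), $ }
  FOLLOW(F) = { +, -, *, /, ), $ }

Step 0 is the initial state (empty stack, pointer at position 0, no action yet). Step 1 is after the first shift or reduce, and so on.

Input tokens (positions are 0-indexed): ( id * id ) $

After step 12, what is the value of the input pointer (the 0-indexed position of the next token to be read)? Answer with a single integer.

Answer: 5

Derivation:
Step 1: shift (. Stack=[(] ptr=1 lookahead=id remaining=[id * id ) $]
Step 2: shift id. Stack=[( id] ptr=2 lookahead=* remaining=[* id ) $]
Step 3: reduce F->id. Stack=[( F] ptr=2 lookahead=* remaining=[* id ) $]
Step 4: reduce T->F. Stack=[( T] ptr=2 lookahead=* remaining=[* id ) $]
Step 5: shift *. Stack=[( T *] ptr=3 lookahead=id remaining=[id ) $]
Step 6: shift id. Stack=[( T * id] ptr=4 lookahead=) remaining=[) $]
Step 7: reduce F->id. Stack=[( T * F] ptr=4 lookahead=) remaining=[) $]
Step 8: reduce T->T * F. Stack=[( T] ptr=4 lookahead=) remaining=[) $]
Step 9: reduce E->T. Stack=[( E] ptr=4 lookahead=) remaining=[) $]
Step 10: shift ). Stack=[( E )] ptr=5 lookahead=$ remaining=[$]
Step 11: reduce F->( E ). Stack=[F] ptr=5 lookahead=$ remaining=[$]
Step 12: reduce T->F. Stack=[T] ptr=5 lookahead=$ remaining=[$]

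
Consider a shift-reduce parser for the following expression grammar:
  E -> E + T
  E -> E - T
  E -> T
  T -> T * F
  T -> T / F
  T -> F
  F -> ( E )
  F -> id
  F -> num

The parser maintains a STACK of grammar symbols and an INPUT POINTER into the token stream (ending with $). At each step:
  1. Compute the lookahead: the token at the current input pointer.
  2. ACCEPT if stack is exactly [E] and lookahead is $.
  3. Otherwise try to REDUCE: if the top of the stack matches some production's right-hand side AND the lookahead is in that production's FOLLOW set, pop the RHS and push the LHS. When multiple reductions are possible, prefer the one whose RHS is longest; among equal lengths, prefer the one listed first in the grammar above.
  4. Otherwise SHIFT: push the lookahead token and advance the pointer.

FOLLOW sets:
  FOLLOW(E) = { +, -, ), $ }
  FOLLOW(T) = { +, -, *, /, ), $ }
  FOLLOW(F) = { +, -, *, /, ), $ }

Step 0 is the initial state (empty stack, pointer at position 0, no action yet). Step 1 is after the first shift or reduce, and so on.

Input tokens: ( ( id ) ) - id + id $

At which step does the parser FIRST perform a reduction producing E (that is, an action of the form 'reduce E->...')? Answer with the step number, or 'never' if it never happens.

Answer: 6

Derivation:
Step 1: shift (. Stack=[(] ptr=1 lookahead=( remaining=[( id ) ) - id + id $]
Step 2: shift (. Stack=[( (] ptr=2 lookahead=id remaining=[id ) ) - id + id $]
Step 3: shift id. Stack=[( ( id] ptr=3 lookahead=) remaining=[) ) - id + id $]
Step 4: reduce F->id. Stack=[( ( F] ptr=3 lookahead=) remaining=[) ) - id + id $]
Step 5: reduce T->F. Stack=[( ( T] ptr=3 lookahead=) remaining=[) ) - id + id $]
Step 6: reduce E->T. Stack=[( ( E] ptr=3 lookahead=) remaining=[) ) - id + id $]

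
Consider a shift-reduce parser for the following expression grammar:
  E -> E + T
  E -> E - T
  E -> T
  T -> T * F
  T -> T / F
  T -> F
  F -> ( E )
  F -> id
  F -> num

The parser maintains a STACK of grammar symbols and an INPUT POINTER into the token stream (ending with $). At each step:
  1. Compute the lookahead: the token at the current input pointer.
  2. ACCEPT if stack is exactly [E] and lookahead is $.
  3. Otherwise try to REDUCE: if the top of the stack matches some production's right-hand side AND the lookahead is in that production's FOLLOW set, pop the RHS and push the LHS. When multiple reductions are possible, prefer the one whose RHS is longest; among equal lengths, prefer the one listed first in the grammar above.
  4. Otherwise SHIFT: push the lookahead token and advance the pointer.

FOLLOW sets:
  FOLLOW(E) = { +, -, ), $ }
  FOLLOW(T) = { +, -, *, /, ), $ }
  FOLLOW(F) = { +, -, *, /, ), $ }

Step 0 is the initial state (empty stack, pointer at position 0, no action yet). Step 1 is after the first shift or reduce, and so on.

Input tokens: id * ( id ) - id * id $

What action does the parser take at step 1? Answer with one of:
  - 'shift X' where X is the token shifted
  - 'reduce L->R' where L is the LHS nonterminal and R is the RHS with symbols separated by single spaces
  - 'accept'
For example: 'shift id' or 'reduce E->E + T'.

Answer: shift id

Derivation:
Step 1: shift id. Stack=[id] ptr=1 lookahead=* remaining=[* ( id ) - id * id $]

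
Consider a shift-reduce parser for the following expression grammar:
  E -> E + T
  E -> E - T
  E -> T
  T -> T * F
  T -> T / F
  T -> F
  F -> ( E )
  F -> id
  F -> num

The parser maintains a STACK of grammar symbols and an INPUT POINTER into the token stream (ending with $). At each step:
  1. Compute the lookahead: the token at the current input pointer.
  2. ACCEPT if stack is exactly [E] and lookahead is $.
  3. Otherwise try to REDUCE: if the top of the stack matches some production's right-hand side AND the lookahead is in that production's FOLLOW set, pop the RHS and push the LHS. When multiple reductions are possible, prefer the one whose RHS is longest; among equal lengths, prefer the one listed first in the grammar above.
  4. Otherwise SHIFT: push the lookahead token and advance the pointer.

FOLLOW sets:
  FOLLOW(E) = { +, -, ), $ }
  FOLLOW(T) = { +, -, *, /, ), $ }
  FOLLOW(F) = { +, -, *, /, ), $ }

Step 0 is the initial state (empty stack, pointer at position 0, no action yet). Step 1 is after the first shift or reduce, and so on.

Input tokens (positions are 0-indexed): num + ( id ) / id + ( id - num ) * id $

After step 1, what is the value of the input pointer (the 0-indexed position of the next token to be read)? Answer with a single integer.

Step 1: shift num. Stack=[num] ptr=1 lookahead=+ remaining=[+ ( id ) / id + ( id - num ) * id $]

Answer: 1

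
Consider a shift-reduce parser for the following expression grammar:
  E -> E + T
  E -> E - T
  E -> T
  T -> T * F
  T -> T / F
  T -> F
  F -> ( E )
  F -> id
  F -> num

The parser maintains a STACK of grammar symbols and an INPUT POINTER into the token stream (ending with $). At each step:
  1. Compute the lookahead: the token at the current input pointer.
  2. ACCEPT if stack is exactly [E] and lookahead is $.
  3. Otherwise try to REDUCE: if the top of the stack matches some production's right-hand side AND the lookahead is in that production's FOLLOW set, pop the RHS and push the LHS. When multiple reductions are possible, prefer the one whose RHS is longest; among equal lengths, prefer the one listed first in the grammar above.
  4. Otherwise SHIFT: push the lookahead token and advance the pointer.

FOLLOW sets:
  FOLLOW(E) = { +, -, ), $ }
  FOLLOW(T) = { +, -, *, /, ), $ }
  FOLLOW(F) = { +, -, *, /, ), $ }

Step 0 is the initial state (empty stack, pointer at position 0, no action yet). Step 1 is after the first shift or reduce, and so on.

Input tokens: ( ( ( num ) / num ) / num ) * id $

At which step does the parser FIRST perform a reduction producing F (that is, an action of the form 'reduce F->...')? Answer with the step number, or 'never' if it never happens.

Step 1: shift (. Stack=[(] ptr=1 lookahead=( remaining=[( ( num ) / num ) / num ) * id $]
Step 2: shift (. Stack=[( (] ptr=2 lookahead=( remaining=[( num ) / num ) / num ) * id $]
Step 3: shift (. Stack=[( ( (] ptr=3 lookahead=num remaining=[num ) / num ) / num ) * id $]
Step 4: shift num. Stack=[( ( ( num] ptr=4 lookahead=) remaining=[) / num ) / num ) * id $]
Step 5: reduce F->num. Stack=[( ( ( F] ptr=4 lookahead=) remaining=[) / num ) / num ) * id $]

Answer: 5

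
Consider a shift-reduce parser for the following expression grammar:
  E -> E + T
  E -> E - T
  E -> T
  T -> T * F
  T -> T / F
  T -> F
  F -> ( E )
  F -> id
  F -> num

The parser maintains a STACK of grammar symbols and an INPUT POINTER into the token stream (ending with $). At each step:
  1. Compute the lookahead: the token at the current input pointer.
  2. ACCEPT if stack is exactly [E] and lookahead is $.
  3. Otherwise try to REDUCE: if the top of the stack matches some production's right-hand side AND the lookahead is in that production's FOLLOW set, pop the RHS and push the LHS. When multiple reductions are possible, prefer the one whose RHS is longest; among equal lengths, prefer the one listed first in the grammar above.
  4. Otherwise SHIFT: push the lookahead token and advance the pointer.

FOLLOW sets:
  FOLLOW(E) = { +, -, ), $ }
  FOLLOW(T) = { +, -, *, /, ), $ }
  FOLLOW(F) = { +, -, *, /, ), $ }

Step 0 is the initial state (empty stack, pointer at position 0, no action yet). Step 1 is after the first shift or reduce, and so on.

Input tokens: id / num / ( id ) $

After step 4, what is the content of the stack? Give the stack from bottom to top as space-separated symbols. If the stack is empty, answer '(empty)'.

Answer: T /

Derivation:
Step 1: shift id. Stack=[id] ptr=1 lookahead=/ remaining=[/ num / ( id ) $]
Step 2: reduce F->id. Stack=[F] ptr=1 lookahead=/ remaining=[/ num / ( id ) $]
Step 3: reduce T->F. Stack=[T] ptr=1 lookahead=/ remaining=[/ num / ( id ) $]
Step 4: shift /. Stack=[T /] ptr=2 lookahead=num remaining=[num / ( id ) $]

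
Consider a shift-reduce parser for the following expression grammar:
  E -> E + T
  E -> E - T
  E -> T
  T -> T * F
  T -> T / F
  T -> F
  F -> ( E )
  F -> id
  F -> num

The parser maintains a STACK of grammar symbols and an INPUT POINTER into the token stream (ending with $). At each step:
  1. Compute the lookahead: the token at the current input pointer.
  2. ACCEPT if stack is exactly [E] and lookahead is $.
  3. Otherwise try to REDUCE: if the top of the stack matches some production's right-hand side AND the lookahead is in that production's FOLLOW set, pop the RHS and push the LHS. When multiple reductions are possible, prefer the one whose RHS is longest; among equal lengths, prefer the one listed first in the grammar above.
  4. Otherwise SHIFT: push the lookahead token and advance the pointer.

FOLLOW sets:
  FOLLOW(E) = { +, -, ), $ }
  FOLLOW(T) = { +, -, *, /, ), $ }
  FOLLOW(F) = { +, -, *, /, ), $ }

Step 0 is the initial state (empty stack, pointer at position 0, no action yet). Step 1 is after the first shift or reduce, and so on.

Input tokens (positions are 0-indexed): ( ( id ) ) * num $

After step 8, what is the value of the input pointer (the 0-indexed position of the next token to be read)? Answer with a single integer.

Step 1: shift (. Stack=[(] ptr=1 lookahead=( remaining=[( id ) ) * num $]
Step 2: shift (. Stack=[( (] ptr=2 lookahead=id remaining=[id ) ) * num $]
Step 3: shift id. Stack=[( ( id] ptr=3 lookahead=) remaining=[) ) * num $]
Step 4: reduce F->id. Stack=[( ( F] ptr=3 lookahead=) remaining=[) ) * num $]
Step 5: reduce T->F. Stack=[( ( T] ptr=3 lookahead=) remaining=[) ) * num $]
Step 6: reduce E->T. Stack=[( ( E] ptr=3 lookahead=) remaining=[) ) * num $]
Step 7: shift ). Stack=[( ( E )] ptr=4 lookahead=) remaining=[) * num $]
Step 8: reduce F->( E ). Stack=[( F] ptr=4 lookahead=) remaining=[) * num $]

Answer: 4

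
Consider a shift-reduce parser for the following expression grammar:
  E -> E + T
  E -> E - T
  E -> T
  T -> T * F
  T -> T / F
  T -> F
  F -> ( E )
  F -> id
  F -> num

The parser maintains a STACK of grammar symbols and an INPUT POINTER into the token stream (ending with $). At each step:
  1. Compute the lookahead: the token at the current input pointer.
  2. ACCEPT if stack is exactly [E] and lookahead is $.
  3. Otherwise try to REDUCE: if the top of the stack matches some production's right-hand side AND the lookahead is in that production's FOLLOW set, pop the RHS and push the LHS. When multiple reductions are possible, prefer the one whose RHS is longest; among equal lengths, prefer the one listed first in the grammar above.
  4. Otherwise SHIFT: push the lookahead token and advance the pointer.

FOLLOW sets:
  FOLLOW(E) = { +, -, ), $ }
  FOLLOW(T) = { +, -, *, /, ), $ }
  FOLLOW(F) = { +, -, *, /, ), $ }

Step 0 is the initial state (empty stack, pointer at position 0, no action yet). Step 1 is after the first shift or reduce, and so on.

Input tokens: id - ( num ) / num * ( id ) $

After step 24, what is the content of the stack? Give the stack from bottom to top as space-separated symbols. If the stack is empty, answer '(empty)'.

Answer: E - T * ( E )

Derivation:
Step 1: shift id. Stack=[id] ptr=1 lookahead=- remaining=[- ( num ) / num * ( id ) $]
Step 2: reduce F->id. Stack=[F] ptr=1 lookahead=- remaining=[- ( num ) / num * ( id ) $]
Step 3: reduce T->F. Stack=[T] ptr=1 lookahead=- remaining=[- ( num ) / num * ( id ) $]
Step 4: reduce E->T. Stack=[E] ptr=1 lookahead=- remaining=[- ( num ) / num * ( id ) $]
Step 5: shift -. Stack=[E -] ptr=2 lookahead=( remaining=[( num ) / num * ( id ) $]
Step 6: shift (. Stack=[E - (] ptr=3 lookahead=num remaining=[num ) / num * ( id ) $]
Step 7: shift num. Stack=[E - ( num] ptr=4 lookahead=) remaining=[) / num * ( id ) $]
Step 8: reduce F->num. Stack=[E - ( F] ptr=4 lookahead=) remaining=[) / num * ( id ) $]
Step 9: reduce T->F. Stack=[E - ( T] ptr=4 lookahead=) remaining=[) / num * ( id ) $]
Step 10: reduce E->T. Stack=[E - ( E] ptr=4 lookahead=) remaining=[) / num * ( id ) $]
Step 11: shift ). Stack=[E - ( E )] ptr=5 lookahead=/ remaining=[/ num * ( id ) $]
Step 12: reduce F->( E ). Stack=[E - F] ptr=5 lookahead=/ remaining=[/ num * ( id ) $]
Step 13: reduce T->F. Stack=[E - T] ptr=5 lookahead=/ remaining=[/ num * ( id ) $]
Step 14: shift /. Stack=[E - T /] ptr=6 lookahead=num remaining=[num * ( id ) $]
Step 15: shift num. Stack=[E - T / num] ptr=7 lookahead=* remaining=[* ( id ) $]
Step 16: reduce F->num. Stack=[E - T / F] ptr=7 lookahead=* remaining=[* ( id ) $]
Step 17: reduce T->T / F. Stack=[E - T] ptr=7 lookahead=* remaining=[* ( id ) $]
Step 18: shift *. Stack=[E - T *] ptr=8 lookahead=( remaining=[( id ) $]
Step 19: shift (. Stack=[E - T * (] ptr=9 lookahead=id remaining=[id ) $]
Step 20: shift id. Stack=[E - T * ( id] ptr=10 lookahead=) remaining=[) $]
Step 21: reduce F->id. Stack=[E - T * ( F] ptr=10 lookahead=) remaining=[) $]
Step 22: reduce T->F. Stack=[E - T * ( T] ptr=10 lookahead=) remaining=[) $]
Step 23: reduce E->T. Stack=[E - T * ( E] ptr=10 lookahead=) remaining=[) $]
Step 24: shift ). Stack=[E - T * ( E )] ptr=11 lookahead=$ remaining=[$]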